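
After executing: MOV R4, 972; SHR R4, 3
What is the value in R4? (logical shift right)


Register state trace:
  MOV R4, 972  → R4 = 972
  SHR R4, 3  → R4 = 972 >> 3 = 972 // 2^3 = 121
Final: R4 = 121

121


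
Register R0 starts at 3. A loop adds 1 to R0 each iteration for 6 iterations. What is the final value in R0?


Starting value: R0 = 3
  Iter 1: R0 = 3 + 1 = 4
  Iter 2: R0 = 4 + 1 = 5
  Iter 3: R0 = 5 + 1 = 6
  Iter 4: R0 = 6 + 1 = 7
  Iter 5: R0 = 7 + 1 = 8
  Iter 6: R0 = 8 + 1 = 9
Final: R0 = 9

9


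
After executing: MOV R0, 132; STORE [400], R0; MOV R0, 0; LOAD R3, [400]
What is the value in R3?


Register and memory trace:
  MOV R0, 132  → R0 = 132
  STORE [400], R0  → mem[400] = 132
  MOV R0, 0  → R0 = 0
  LOAD R3, [400]  → R3 = mem[400] = 132
Final: R3 = 132

132


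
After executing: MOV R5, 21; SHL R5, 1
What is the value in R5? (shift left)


Register state trace:
  MOV R5, 21  → R5 = 21
  SHL R5, 1  → R5 = 21 << 1 = 21 * 2^1 = 42
Final: R5 = 42

42


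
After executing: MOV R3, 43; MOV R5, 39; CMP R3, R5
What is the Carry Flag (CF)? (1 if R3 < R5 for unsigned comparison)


Register state trace:
  MOV R3, 43  → R3 = 43
  MOV R5, 39  → R5 = 39
  CMP R3, R5  → unsigned 43 - 39: no borrow
  43 >= 39, so CF = 0
CF = 0

0


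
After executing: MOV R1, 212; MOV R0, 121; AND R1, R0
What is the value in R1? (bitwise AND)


Register state trace:
  MOV R1, 212  → R1 = 212 (0b11010100)
  MOV R0, 121  → R0 = 121 (0b01111001)
  AND R1, R0  → R1 = 212 AND 121 = 80 (0b01010000)
Final: R1 = 80

80


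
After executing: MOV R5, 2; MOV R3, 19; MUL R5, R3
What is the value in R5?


Register state trace:
  MOV R5, 2  → R5 = 2
  MOV R3, 19  → R3 = 19
  MUL R5, R3  → R5 = 2 * 19 = 38
Final: R5 = 38

38


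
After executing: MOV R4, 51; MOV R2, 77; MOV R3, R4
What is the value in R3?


Register state trace:
  MOV R4, 51  → R4 = 51
  MOV R2, 77  → R2 = 77
  MOV R3, R4  → R3 = 51
Final: R3 = 51

51


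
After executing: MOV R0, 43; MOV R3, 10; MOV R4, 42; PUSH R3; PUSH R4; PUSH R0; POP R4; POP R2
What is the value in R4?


Stack trace (top is rightmost):
  MOV R0, 43  → R0 = 43
  MOV R3, 10  → R3 = 10
  MOV R4, 42  → R4 = 42
  PUSH R3  → stack: [10]
  PUSH R4  → stack: [10, 42]
  PUSH R0  → stack: [10, 42, 43]
  POP R4  → R4 = 43, stack: [10, 42]
  POP R2  → R2 = 42, stack: [10]
Final: R4 = 43

43


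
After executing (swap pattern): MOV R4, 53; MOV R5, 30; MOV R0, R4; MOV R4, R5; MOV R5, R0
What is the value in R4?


Register state trace (swap pattern):
  MOV R4, 53  → R4 = 53
  MOV R5, 30  → R5 = 30
  MOV R0, R4  → R0 = 53  (save R4)
  MOV R4, R5  → R4 = 30  (R4 gets R5's value)
  MOV R5, R0  → R5 = 53  (R5 gets saved value)
Final: R4 = 30

30


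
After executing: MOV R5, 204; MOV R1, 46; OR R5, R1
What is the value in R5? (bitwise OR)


Register state trace:
  MOV R5, 204  → R5 = 204 (0b11001100)
  MOV R1, 46  → R1 = 46 (0b00101110)
  OR R5, R1   → R5 = 204 OR 46 = 238 (0b11101110)
Final: R5 = 238

238


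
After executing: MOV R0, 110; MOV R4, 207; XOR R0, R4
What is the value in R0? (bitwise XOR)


Register state trace:
  MOV R0, 110  → R0 = 110 (0b01101110)
  MOV R4, 207  → R4 = 207 (0b11001111)
  XOR R0, R4  → R0 = 110 XOR 207 = 161 (0b10100001)
Final: R0 = 161

161


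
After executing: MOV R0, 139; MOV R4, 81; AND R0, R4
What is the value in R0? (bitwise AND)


Register state trace:
  MOV R0, 139  → R0 = 139 (0b10001011)
  MOV R4, 81  → R4 = 81 (0b01010001)
  AND R0, R4  → R0 = 139 AND 81 = 1 (0b00000001)
Final: R0 = 1

1


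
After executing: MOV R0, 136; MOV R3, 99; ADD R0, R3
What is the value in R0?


Register state trace:
  MOV R0, 136  → R0 = 136
  MOV R3, 99  → R3 = 99
  ADD R0, R3  → R0 = 136 + 99 = 235
Final: R0 = 235

235


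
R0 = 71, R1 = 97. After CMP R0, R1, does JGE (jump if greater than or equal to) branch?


Trace:
  R0 = 71, R1 = 97
  CMP R0, R1  → compares 71 vs 97
  JGE checks: is 71 greater than or equal to 97?
  71 < 97, so condition is false
Branch taken: No

No


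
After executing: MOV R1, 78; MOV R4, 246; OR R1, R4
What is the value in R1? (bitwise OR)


Register state trace:
  MOV R1, 78  → R1 = 78 (0b01001110)
  MOV R4, 246  → R4 = 246 (0b11110110)
  OR R1, R4   → R1 = 78 OR 246 = 254 (0b11111110)
Final: R1 = 254

254


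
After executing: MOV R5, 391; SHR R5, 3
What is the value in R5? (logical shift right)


Register state trace:
  MOV R5, 391  → R5 = 391
  SHR R5, 3  → R5 = 391 >> 3 = 391 // 2^3 = 48
Final: R5 = 48

48


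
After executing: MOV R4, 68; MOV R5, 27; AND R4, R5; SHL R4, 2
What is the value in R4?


Register state trace:
  MOV R4, 68  → R4 = 68 (0b01000100)
  MOV R5, 27  → R5 = 27 (0b00011011)
  AND R4, R5  → R4 = 68 AND 27 = 0 (0b00000000)
  SHL R4, 2  → R4 = 0 << 2 = 0
Final: R4 = 0

0


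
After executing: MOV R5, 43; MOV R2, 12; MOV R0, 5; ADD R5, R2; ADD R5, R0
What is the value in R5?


Register state trace:
  MOV R5, 43  → R5 = 43
  MOV R2, 12  → R2 = 12
  MOV R0, 5  → R0 = 5
  ADD R5, R2  → R5 = 43 + 12 = 55
  ADD R5, R0  → R5 = 55 + 5 = 60
Final: R5 = 60

60


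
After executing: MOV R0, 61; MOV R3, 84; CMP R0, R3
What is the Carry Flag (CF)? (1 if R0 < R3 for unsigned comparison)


Register state trace:
  MOV R0, 61  → R0 = 61
  MOV R3, 84  → R3 = 84
  CMP R0, R3  → unsigned 61 - 84: borrow occurs
  61 < 84, so CF = 1
CF = 1

1


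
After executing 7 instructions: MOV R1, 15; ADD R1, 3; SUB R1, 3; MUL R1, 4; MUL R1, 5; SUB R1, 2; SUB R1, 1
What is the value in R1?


Register state trace:
  MOV R1, 15  → R1 = 15
  ADD R1, 3  → R1 = 15 + 3 = 18
  SUB R1, 3  → R1 = 18 - 3 = 15
  MUL R1, 4  → R1 = 15 * 4 = 60
  MUL R1, 5  → R1 = 60 * 5 = 300
  SUB R1, 2  → R1 = 300 - 2 = 298
  SUB R1, 1  → R1 = 298 - 1 = 297
Final: R1 = 297

297


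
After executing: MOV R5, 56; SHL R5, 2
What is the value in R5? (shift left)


Register state trace:
  MOV R5, 56  → R5 = 56
  SHL R5, 2  → R5 = 56 << 2 = 56 * 2^2 = 224
Final: R5 = 224

224


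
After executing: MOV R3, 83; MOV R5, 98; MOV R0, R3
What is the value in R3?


Register state trace:
  MOV R3, 83  → R3 = 83
  MOV R5, 98  → R5 = 98
  MOV R0, R3  → R0 = 83
Final: R3 = 83

83


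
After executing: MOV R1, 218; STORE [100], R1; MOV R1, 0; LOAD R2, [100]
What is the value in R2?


Register and memory trace:
  MOV R1, 218  → R1 = 218
  STORE [100], R1  → mem[100] = 218
  MOV R1, 0  → R1 = 0
  LOAD R2, [100]  → R2 = mem[100] = 218
Final: R2 = 218

218


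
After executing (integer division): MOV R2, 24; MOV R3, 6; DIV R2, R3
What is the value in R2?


Register state trace:
  MOV R2, 24  → R2 = 24
  MOV R3, 6  → R3 = 6
  DIV R2, R3  → R2 = 24 // 6 = 4
Final: R2 = 4

4


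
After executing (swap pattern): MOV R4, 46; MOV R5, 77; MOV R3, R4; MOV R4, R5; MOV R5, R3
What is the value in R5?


Register state trace (swap pattern):
  MOV R4, 46  → R4 = 46
  MOV R5, 77  → R5 = 77
  MOV R3, R4  → R3 = 46  (save R4)
  MOV R4, R5  → R4 = 77  (R4 gets R5's value)
  MOV R5, R3  → R5 = 46  (R5 gets saved value)
Final: R5 = 46

46


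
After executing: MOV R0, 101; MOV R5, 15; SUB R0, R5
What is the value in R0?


Register state trace:
  MOV R0, 101  → R0 = 101
  MOV R5, 15  → R5 = 15
  SUB R0, R5  → R0 = 101 - 15 = 86
Final: R0 = 86

86


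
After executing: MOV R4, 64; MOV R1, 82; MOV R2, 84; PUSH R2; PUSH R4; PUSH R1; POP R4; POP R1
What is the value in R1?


Stack trace (top is rightmost):
  MOV R4, 64  → R4 = 64
  MOV R1, 82  → R1 = 82
  MOV R2, 84  → R2 = 84
  PUSH R2  → stack: [84]
  PUSH R4  → stack: [84, 64]
  PUSH R1  → stack: [84, 64, 82]
  POP R4  → R4 = 82, stack: [84, 64]
  POP R1  → R1 = 64, stack: [84]
Final: R1 = 64

64


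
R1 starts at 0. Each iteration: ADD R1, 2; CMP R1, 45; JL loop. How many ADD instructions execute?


Loop trace (R1 starts at 0, target 45, step 2):
  ADD #1: R1 = 0 + 2 = 2  → 2 < 45, loop
  ADD #2: R1 = 2 + 2 = 4  → 4 < 45, loop
  ADD #3: R1 = 4 + 2 = 6  → 6 < 45, loop
  ADD #4: R1 = 6 + 2 = 8  → 8 < 45, loop
  ADD #5: R1 = 8 + 2 = 10  → 10 < 45, loop
  ADD #6: R1 = 10 + 2 = 12  → 12 < 45, loop
  ADD #7: R1 = 12 + 2 = 14  → 14 < 45, loop
  ADD #8: R1 = 14 + 2 = 16  → 16 < 45, loop
  ADD #9: R1 = 16 + 2 = 18  → 18 < 45, loop
  ADD #10: R1 = 18 + 2 = 20  → 20 < 45, loop
  ADD #11: R1 = 20 + 2 = 22  → 22 < 45, loop
  ADD #12: R1 = 22 + 2 = 24  → 24 < 45, loop
  ADD #13: R1 = 24 + 2 = 26  → 26 < 45, loop
  ADD #14: R1 = 26 + 2 = 28  → 28 < 45, loop
  ADD #15: R1 = 28 + 2 = 30  → 30 < 45, loop
  ADD #16: R1 = 30 + 2 = 32  → 32 < 45, loop
  ADD #17: R1 = 32 + 2 = 34  → 34 < 45, loop
  ADD #18: R1 = 34 + 2 = 36  → 36 < 45, loop
  ADD #19: R1 = 36 + 2 = 38  → 38 < 45, loop
  ADD #20: R1 = 38 + 2 = 40  → 40 < 45, loop
  ADD #21: R1 = 40 + 2 = 42  → 42 < 45, loop
  ADD #22: R1 = 42 + 2 = 44  → 44 < 45, loop
  ADD #23: R1 = 44 + 2 = 46  → 46 >= 45, exit
Total ADD instructions: 23

23


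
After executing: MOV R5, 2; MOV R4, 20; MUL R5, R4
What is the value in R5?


Register state trace:
  MOV R5, 2  → R5 = 2
  MOV R4, 20  → R4 = 20
  MUL R5, R4  → R5 = 2 * 20 = 40
Final: R5 = 40

40


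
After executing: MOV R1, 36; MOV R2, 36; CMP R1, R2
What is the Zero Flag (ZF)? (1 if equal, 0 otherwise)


Register state trace:
  MOV R1, 36  → R1 = 36
  MOV R2, 36  → R2 = 36
  CMP R1, R2  → computes 36 - 36 = 0
  Result is zero, so values are equal
ZF = 1

1


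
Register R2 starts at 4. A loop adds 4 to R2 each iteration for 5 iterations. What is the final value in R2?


Starting value: R2 = 4
  Iter 1: R2 = 4 + 4 = 8
  Iter 2: R2 = 8 + 4 = 12
  Iter 3: R2 = 12 + 4 = 16
  Iter 4: R2 = 16 + 4 = 20
  Iter 5: R2 = 20 + 4 = 24
Final: R2 = 24

24


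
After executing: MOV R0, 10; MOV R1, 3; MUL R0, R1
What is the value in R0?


Register state trace:
  MOV R0, 10  → R0 = 10
  MOV R1, 3  → R1 = 3
  MUL R0, R1  → R0 = 10 * 3 = 30
Final: R0 = 30

30


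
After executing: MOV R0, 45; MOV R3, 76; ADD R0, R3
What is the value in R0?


Register state trace:
  MOV R0, 45  → R0 = 45
  MOV R3, 76  → R3 = 76
  ADD R0, R3  → R0 = 45 + 76 = 121
Final: R0 = 121

121


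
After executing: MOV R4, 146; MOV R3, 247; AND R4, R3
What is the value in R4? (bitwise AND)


Register state trace:
  MOV R4, 146  → R4 = 146 (0b10010010)
  MOV R3, 247  → R3 = 247 (0b11110111)
  AND R4, R3  → R4 = 146 AND 247 = 146 (0b10010010)
Final: R4 = 146

146


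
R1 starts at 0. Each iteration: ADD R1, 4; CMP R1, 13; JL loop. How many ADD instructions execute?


Loop trace (R1 starts at 0, target 13, step 4):
  ADD #1: R1 = 0 + 4 = 4  → 4 < 13, loop
  ADD #2: R1 = 4 + 4 = 8  → 8 < 13, loop
  ADD #3: R1 = 8 + 4 = 12  → 12 < 13, loop
  ADD #4: R1 = 12 + 4 = 16  → 16 >= 13, exit
Total ADD instructions: 4

4


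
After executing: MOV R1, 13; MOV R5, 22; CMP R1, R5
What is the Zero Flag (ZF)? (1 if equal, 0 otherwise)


Register state trace:
  MOV R1, 13  → R1 = 13
  MOV R5, 22  → R5 = 22
  CMP R1, R5  → computes 13 - 22 = -9
  Result is nonzero, so values are not equal
ZF = 0

0


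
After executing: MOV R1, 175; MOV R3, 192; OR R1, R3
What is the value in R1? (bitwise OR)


Register state trace:
  MOV R1, 175  → R1 = 175 (0b10101111)
  MOV R3, 192  → R3 = 192 (0b11000000)
  OR R1, R3   → R1 = 175 OR 192 = 239 (0b11101111)
Final: R1 = 239

239


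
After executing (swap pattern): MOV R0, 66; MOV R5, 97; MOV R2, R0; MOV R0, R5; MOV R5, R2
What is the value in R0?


Register state trace (swap pattern):
  MOV R0, 66  → R0 = 66
  MOV R5, 97  → R5 = 97
  MOV R2, R0  → R2 = 66  (save R0)
  MOV R0, R5  → R0 = 97  (R0 gets R5's value)
  MOV R5, R2  → R5 = 66  (R5 gets saved value)
Final: R0 = 97

97


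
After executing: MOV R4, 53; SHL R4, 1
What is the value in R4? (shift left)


Register state trace:
  MOV R4, 53  → R4 = 53
  SHL R4, 1  → R4 = 53 << 1 = 53 * 2^1 = 106
Final: R4 = 106

106


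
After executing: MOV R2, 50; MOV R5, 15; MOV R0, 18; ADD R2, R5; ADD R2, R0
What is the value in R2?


Register state trace:
  MOV R2, 50  → R2 = 50
  MOV R5, 15  → R5 = 15
  MOV R0, 18  → R0 = 18
  ADD R2, R5  → R2 = 50 + 15 = 65
  ADD R2, R0  → R2 = 65 + 18 = 83
Final: R2 = 83

83


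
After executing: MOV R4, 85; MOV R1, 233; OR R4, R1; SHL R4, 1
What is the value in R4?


Register state trace:
  MOV R4, 85  → R4 = 85 (0b01010101)
  MOV R1, 233  → R1 = 233 (0b11101001)
  OR R4, R1  → R4 = 85 OR 233 = 253 (0b11111101)
  SHL R4, 1  → R4 = 253 << 1 = 506
Final: R4 = 506

506


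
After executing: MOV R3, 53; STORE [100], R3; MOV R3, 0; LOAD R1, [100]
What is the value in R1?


Register and memory trace:
  MOV R3, 53  → R3 = 53
  STORE [100], R3  → mem[100] = 53
  MOV R3, 0  → R3 = 0
  LOAD R1, [100]  → R1 = mem[100] = 53
Final: R1 = 53

53


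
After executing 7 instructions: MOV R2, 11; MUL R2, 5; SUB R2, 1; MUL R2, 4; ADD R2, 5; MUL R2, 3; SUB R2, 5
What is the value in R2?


Register state trace:
  MOV R2, 11  → R2 = 11
  MUL R2, 5  → R2 = 11 * 5 = 55
  SUB R2, 1  → R2 = 55 - 1 = 54
  MUL R2, 4  → R2 = 54 * 4 = 216
  ADD R2, 5  → R2 = 216 + 5 = 221
  MUL R2, 3  → R2 = 221 * 3 = 663
  SUB R2, 5  → R2 = 663 - 5 = 658
Final: R2 = 658

658


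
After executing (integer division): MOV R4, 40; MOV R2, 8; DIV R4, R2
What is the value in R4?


Register state trace:
  MOV R4, 40  → R4 = 40
  MOV R2, 8  → R2 = 8
  DIV R4, R2  → R4 = 40 // 8 = 5
Final: R4 = 5

5


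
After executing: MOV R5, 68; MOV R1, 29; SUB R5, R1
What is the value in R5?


Register state trace:
  MOV R5, 68  → R5 = 68
  MOV R1, 29  → R1 = 29
  SUB R5, R1  → R5 = 68 - 29 = 39
Final: R5 = 39

39


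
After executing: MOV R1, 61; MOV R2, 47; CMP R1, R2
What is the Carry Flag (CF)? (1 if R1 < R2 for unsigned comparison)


Register state trace:
  MOV R1, 61  → R1 = 61
  MOV R2, 47  → R2 = 47
  CMP R1, R2  → unsigned 61 - 47: no borrow
  61 >= 47, so CF = 0
CF = 0

0


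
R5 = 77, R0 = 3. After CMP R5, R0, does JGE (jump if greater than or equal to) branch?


Trace:
  R5 = 77, R0 = 3
  CMP R5, R0  → compares 77 vs 3
  JGE checks: is 77 greater than or equal to 3?
  77 > 3, so condition is true
Branch taken: Yes

Yes


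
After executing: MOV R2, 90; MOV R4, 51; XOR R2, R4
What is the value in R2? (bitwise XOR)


Register state trace:
  MOV R2, 90  → R2 = 90 (0b01011010)
  MOV R4, 51  → R4 = 51 (0b00110011)
  XOR R2, R4  → R2 = 90 XOR 51 = 105 (0b01101001)
Final: R2 = 105

105


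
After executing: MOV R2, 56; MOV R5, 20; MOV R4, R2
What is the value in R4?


Register state trace:
  MOV R2, 56  → R2 = 56
  MOV R5, 20  → R5 = 20
  MOV R4, R2  → R4 = 56
Final: R4 = 56

56


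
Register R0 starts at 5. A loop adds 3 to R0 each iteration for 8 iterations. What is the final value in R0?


Starting value: R0 = 5
  Iter 1: R0 = 5 + 3 = 8
  Iter 2: R0 = 8 + 3 = 11
  Iter 3: R0 = 11 + 3 = 14
  Iter 4: R0 = 14 + 3 = 17
  Iter 5: R0 = 17 + 3 = 20
  Iter 6: R0 = 20 + 3 = 23
  Iter 7: R0 = 23 + 3 = 26
  Iter 8: R0 = 26 + 3 = 29
Final: R0 = 29

29


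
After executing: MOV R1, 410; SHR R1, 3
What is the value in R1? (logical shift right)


Register state trace:
  MOV R1, 410  → R1 = 410
  SHR R1, 3  → R1 = 410 >> 3 = 410 // 2^3 = 51
Final: R1 = 51

51


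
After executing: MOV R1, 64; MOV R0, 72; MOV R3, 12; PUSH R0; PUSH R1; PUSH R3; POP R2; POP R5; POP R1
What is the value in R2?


Stack trace (top is rightmost):
  MOV R1, 64  → R1 = 64
  MOV R0, 72  → R0 = 72
  MOV R3, 12  → R3 = 12
  PUSH R0  → stack: [72]
  PUSH R1  → stack: [72, 64]
  PUSH R3  → stack: [72, 64, 12]
  POP R2  → R2 = 12, stack: [72, 64]
  POP R5  → R5 = 64, stack: [72]
  POP R1  → R1 = 72, stack: []
Final: R2 = 12

12


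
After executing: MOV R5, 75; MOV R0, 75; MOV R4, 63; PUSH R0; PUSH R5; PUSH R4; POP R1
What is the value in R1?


Stack trace (top is rightmost):
  MOV R5, 75  → R5 = 75
  MOV R0, 75  → R0 = 75
  MOV R4, 63  → R4 = 63
  PUSH R0  → stack: [75]
  PUSH R5  → stack: [75, 75]
  PUSH R4  → stack: [75, 75, 63]
  POP R1  → R1 = 63, stack: [75, 75]
Final: R1 = 63

63


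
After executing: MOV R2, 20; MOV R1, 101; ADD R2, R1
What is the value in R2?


Register state trace:
  MOV R2, 20  → R2 = 20
  MOV R1, 101  → R1 = 101
  ADD R2, R1  → R2 = 20 + 101 = 121
Final: R2 = 121

121


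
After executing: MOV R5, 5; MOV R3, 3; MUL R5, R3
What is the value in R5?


Register state trace:
  MOV R5, 5  → R5 = 5
  MOV R3, 3  → R3 = 3
  MUL R5, R3  → R5 = 5 * 3 = 15
Final: R5 = 15

15


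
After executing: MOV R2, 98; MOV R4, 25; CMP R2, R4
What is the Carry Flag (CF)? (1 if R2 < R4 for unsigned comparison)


Register state trace:
  MOV R2, 98  → R2 = 98
  MOV R4, 25  → R4 = 25
  CMP R2, R4  → unsigned 98 - 25: no borrow
  98 >= 25, so CF = 0
CF = 0

0


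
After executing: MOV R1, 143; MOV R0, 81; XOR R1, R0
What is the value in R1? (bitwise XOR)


Register state trace:
  MOV R1, 143  → R1 = 143 (0b10001111)
  MOV R0, 81  → R0 = 81 (0b01010001)
  XOR R1, R0  → R1 = 143 XOR 81 = 222 (0b11011110)
Final: R1 = 222

222


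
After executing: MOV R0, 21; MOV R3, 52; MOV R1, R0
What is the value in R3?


Register state trace:
  MOV R0, 21  → R0 = 21
  MOV R3, 52  → R3 = 52
  MOV R1, R0  → R1 = 21
Final: R3 = 52

52


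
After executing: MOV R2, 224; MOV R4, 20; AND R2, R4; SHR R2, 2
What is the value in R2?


Register state trace:
  MOV R2, 224  → R2 = 224 (0b11100000)
  MOV R4, 20  → R4 = 20 (0b00010100)
  AND R2, R4  → R2 = 224 AND 20 = 0 (0b00000000)
  SHR R2, 2  → R2 = 0 >> 2 = 0
Final: R2 = 0

0


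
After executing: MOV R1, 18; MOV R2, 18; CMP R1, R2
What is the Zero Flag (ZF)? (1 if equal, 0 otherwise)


Register state trace:
  MOV R1, 18  → R1 = 18
  MOV R2, 18  → R2 = 18
  CMP R1, R2  → computes 18 - 18 = 0
  Result is zero, so values are equal
ZF = 1

1


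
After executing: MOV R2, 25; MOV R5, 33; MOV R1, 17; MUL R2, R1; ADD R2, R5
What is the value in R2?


Register state trace:
  MOV R2, 25  → R2 = 25
  MOV R5, 33  → R5 = 33
  MOV R1, 17  → R1 = 17
  MUL R2, R1  → R2 = 25 * 17 = 425
  ADD R2, R5  → R2 = 425 + 33 = 458
Final: R2 = 458

458


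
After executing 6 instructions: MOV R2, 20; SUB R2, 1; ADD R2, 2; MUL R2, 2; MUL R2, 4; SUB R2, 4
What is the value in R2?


Register state trace:
  MOV R2, 20  → R2 = 20
  SUB R2, 1  → R2 = 20 - 1 = 19
  ADD R2, 2  → R2 = 19 + 2 = 21
  MUL R2, 2  → R2 = 21 * 2 = 42
  MUL R2, 4  → R2 = 42 * 4 = 168
  SUB R2, 4  → R2 = 168 - 4 = 164
Final: R2 = 164

164


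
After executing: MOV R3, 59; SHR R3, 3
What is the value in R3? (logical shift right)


Register state trace:
  MOV R3, 59  → R3 = 59
  SHR R3, 3  → R3 = 59 >> 3 = 59 // 2^3 = 7
Final: R3 = 7

7


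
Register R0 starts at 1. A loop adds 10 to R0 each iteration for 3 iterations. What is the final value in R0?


Starting value: R0 = 1
  Iter 1: R0 = 1 + 10 = 11
  Iter 2: R0 = 11 + 10 = 21
  Iter 3: R0 = 21 + 10 = 31
Final: R0 = 31

31


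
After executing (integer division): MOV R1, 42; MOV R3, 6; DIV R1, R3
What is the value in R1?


Register state trace:
  MOV R1, 42  → R1 = 42
  MOV R3, 6  → R3 = 6
  DIV R1, R3  → R1 = 42 // 6 = 7
Final: R1 = 7

7


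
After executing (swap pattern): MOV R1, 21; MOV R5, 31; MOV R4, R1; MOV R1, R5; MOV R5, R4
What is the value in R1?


Register state trace (swap pattern):
  MOV R1, 21  → R1 = 21
  MOV R5, 31  → R5 = 31
  MOV R4, R1  → R4 = 21  (save R1)
  MOV R1, R5  → R1 = 31  (R1 gets R5's value)
  MOV R5, R4  → R5 = 21  (R5 gets saved value)
Final: R1 = 31

31


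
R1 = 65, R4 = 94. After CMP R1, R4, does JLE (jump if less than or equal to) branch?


Trace:
  R1 = 65, R4 = 94
  CMP R1, R4  → compares 65 vs 94
  JLE checks: is 65 less than or equal to 94?
  65 < 94, so condition is true
Branch taken: Yes

Yes


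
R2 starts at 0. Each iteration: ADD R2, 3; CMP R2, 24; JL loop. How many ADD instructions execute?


Loop trace (R2 starts at 0, target 24, step 3):
  ADD #1: R2 = 0 + 3 = 3  → 3 < 24, loop
  ADD #2: R2 = 3 + 3 = 6  → 6 < 24, loop
  ADD #3: R2 = 6 + 3 = 9  → 9 < 24, loop
  ADD #4: R2 = 9 + 3 = 12  → 12 < 24, loop
  ADD #5: R2 = 12 + 3 = 15  → 15 < 24, loop
  ADD #6: R2 = 15 + 3 = 18  → 18 < 24, loop
  ADD #7: R2 = 18 + 3 = 21  → 21 < 24, loop
  ADD #8: R2 = 21 + 3 = 24  → 24 >= 24, exit
Total ADD instructions: 8

8


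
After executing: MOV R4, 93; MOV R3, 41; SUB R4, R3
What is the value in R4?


Register state trace:
  MOV R4, 93  → R4 = 93
  MOV R3, 41  → R3 = 41
  SUB R4, R3  → R4 = 93 - 41 = 52
Final: R4 = 52

52


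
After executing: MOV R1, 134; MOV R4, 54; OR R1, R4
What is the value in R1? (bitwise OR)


Register state trace:
  MOV R1, 134  → R1 = 134 (0b10000110)
  MOV R4, 54  → R4 = 54 (0b00110110)
  OR R1, R4   → R1 = 134 OR 54 = 182 (0b10110110)
Final: R1 = 182

182


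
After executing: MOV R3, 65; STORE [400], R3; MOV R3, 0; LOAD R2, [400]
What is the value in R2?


Register and memory trace:
  MOV R3, 65  → R3 = 65
  STORE [400], R3  → mem[400] = 65
  MOV R3, 0  → R3 = 0
  LOAD R2, [400]  → R2 = mem[400] = 65
Final: R2 = 65

65


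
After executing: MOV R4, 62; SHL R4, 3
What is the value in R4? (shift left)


Register state trace:
  MOV R4, 62  → R4 = 62
  SHL R4, 3  → R4 = 62 << 3 = 62 * 2^3 = 496
Final: R4 = 496

496


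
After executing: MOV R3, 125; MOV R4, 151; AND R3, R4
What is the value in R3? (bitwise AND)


Register state trace:
  MOV R3, 125  → R3 = 125 (0b01111101)
  MOV R4, 151  → R4 = 151 (0b10010111)
  AND R3, R4  → R3 = 125 AND 151 = 21 (0b00010101)
Final: R3 = 21

21


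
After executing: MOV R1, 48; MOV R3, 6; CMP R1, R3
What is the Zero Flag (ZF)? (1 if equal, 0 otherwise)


Register state trace:
  MOV R1, 48  → R1 = 48
  MOV R3, 6  → R3 = 6
  CMP R1, R3  → computes 48 - 6 = 42
  Result is nonzero, so values are not equal
ZF = 0

0


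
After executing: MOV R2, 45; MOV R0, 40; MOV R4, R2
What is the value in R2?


Register state trace:
  MOV R2, 45  → R2 = 45
  MOV R0, 40  → R0 = 40
  MOV R4, R2  → R4 = 45
Final: R2 = 45

45


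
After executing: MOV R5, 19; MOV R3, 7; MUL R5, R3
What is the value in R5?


Register state trace:
  MOV R5, 19  → R5 = 19
  MOV R3, 7  → R3 = 7
  MUL R5, R3  → R5 = 19 * 7 = 133
Final: R5 = 133

133


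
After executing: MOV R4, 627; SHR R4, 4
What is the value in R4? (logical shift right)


Register state trace:
  MOV R4, 627  → R4 = 627
  SHR R4, 4  → R4 = 627 >> 4 = 627 // 2^4 = 39
Final: R4 = 39

39


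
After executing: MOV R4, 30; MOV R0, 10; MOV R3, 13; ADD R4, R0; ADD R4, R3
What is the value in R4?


Register state trace:
  MOV R4, 30  → R4 = 30
  MOV R0, 10  → R0 = 10
  MOV R3, 13  → R3 = 13
  ADD R4, R0  → R4 = 30 + 10 = 40
  ADD R4, R3  → R4 = 40 + 13 = 53
Final: R4 = 53

53


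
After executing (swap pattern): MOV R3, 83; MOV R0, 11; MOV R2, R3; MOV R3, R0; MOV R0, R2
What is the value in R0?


Register state trace (swap pattern):
  MOV R3, 83  → R3 = 83
  MOV R0, 11  → R0 = 11
  MOV R2, R3  → R2 = 83  (save R3)
  MOV R3, R0  → R3 = 11  (R3 gets R0's value)
  MOV R0, R2  → R0 = 83  (R0 gets saved value)
Final: R0 = 83

83


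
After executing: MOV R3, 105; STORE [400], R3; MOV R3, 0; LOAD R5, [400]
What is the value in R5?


Register and memory trace:
  MOV R3, 105  → R3 = 105
  STORE [400], R3  → mem[400] = 105
  MOV R3, 0  → R3 = 0
  LOAD R5, [400]  → R5 = mem[400] = 105
Final: R5 = 105

105


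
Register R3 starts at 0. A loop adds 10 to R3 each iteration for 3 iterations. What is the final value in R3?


Starting value: R3 = 0
  Iter 1: R3 = 0 + 10 = 10
  Iter 2: R3 = 10 + 10 = 20
  Iter 3: R3 = 20 + 10 = 30
Final: R3 = 30

30


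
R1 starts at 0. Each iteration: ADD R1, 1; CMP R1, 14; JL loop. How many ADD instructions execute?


Loop trace (R1 starts at 0, target 14, step 1):
  ADD #1: R1 = 0 + 1 = 1  → 1 < 14, loop
  ADD #2: R1 = 1 + 1 = 2  → 2 < 14, loop
  ADD #3: R1 = 2 + 1 = 3  → 3 < 14, loop
  ADD #4: R1 = 3 + 1 = 4  → 4 < 14, loop
  ADD #5: R1 = 4 + 1 = 5  → 5 < 14, loop
  ADD #6: R1 = 5 + 1 = 6  → 6 < 14, loop
  ADD #7: R1 = 6 + 1 = 7  → 7 < 14, loop
  ADD #8: R1 = 7 + 1 = 8  → 8 < 14, loop
  ADD #9: R1 = 8 + 1 = 9  → 9 < 14, loop
  ADD #10: R1 = 9 + 1 = 10  → 10 < 14, loop
  ADD #11: R1 = 10 + 1 = 11  → 11 < 14, loop
  ADD #12: R1 = 11 + 1 = 12  → 12 < 14, loop
  ADD #13: R1 = 12 + 1 = 13  → 13 < 14, loop
  ADD #14: R1 = 13 + 1 = 14  → 14 >= 14, exit
Total ADD instructions: 14

14


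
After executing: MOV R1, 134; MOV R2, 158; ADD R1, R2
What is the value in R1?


Register state trace:
  MOV R1, 134  → R1 = 134
  MOV R2, 158  → R2 = 158
  ADD R1, R2  → R1 = 134 + 158 = 292
Final: R1 = 292

292


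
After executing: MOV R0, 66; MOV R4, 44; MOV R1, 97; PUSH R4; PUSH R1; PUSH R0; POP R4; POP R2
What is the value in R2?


Stack trace (top is rightmost):
  MOV R0, 66  → R0 = 66
  MOV R4, 44  → R4 = 44
  MOV R1, 97  → R1 = 97
  PUSH R4  → stack: [44]
  PUSH R1  → stack: [44, 97]
  PUSH R0  → stack: [44, 97, 66]
  POP R4  → R4 = 66, stack: [44, 97]
  POP R2  → R2 = 97, stack: [44]
Final: R2 = 97

97


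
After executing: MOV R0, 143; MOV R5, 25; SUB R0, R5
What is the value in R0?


Register state trace:
  MOV R0, 143  → R0 = 143
  MOV R5, 25  → R5 = 25
  SUB R0, R5  → R0 = 143 - 25 = 118
Final: R0 = 118

118


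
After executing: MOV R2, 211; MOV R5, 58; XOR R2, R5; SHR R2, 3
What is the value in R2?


Register state trace:
  MOV R2, 211  → R2 = 211 (0b11010011)
  MOV R5, 58  → R5 = 58 (0b00111010)
  XOR R2, R5  → R2 = 211 XOR 58 = 233 (0b11101001)
  SHR R2, 3  → R2 = 233 >> 3 = 29
Final: R2 = 29

29


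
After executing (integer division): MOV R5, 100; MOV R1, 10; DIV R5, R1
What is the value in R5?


Register state trace:
  MOV R5, 100  → R5 = 100
  MOV R1, 10  → R1 = 10
  DIV R5, R1  → R5 = 100 // 10 = 10
Final: R5 = 10

10


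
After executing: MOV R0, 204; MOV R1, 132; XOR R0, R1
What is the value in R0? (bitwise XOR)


Register state trace:
  MOV R0, 204  → R0 = 204 (0b11001100)
  MOV R1, 132  → R1 = 132 (0b10000100)
  XOR R0, R1  → R0 = 204 XOR 132 = 72 (0b01001000)
Final: R0 = 72

72


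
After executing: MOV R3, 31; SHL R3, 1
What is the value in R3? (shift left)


Register state trace:
  MOV R3, 31  → R3 = 31
  SHL R3, 1  → R3 = 31 << 1 = 31 * 2^1 = 62
Final: R3 = 62

62


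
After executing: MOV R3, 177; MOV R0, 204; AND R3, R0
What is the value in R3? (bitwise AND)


Register state trace:
  MOV R3, 177  → R3 = 177 (0b10110001)
  MOV R0, 204  → R0 = 204 (0b11001100)
  AND R3, R0  → R3 = 177 AND 204 = 128 (0b10000000)
Final: R3 = 128

128


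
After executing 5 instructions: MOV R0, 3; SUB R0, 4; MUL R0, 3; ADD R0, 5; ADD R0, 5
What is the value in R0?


Register state trace:
  MOV R0, 3  → R0 = 3
  SUB R0, 4  → R0 = 3 - 4 = -1
  MUL R0, 3  → R0 = -1 * 3 = -3
  ADD R0, 5  → R0 = -3 + 5 = 2
  ADD R0, 5  → R0 = 2 + 5 = 7
Final: R0 = 7

7


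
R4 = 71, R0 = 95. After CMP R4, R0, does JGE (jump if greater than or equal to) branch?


Trace:
  R4 = 71, R0 = 95
  CMP R4, R0  → compares 71 vs 95
  JGE checks: is 71 greater than or equal to 95?
  71 < 95, so condition is false
Branch taken: No

No


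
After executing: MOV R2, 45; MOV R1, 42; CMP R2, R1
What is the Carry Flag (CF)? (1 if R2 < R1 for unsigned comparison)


Register state trace:
  MOV R2, 45  → R2 = 45
  MOV R1, 42  → R1 = 42
  CMP R2, R1  → unsigned 45 - 42: no borrow
  45 >= 42, so CF = 0
CF = 0

0


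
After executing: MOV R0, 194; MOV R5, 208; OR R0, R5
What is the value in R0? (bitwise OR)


Register state trace:
  MOV R0, 194  → R0 = 194 (0b11000010)
  MOV R5, 208  → R5 = 208 (0b11010000)
  OR R0, R5   → R0 = 194 OR 208 = 210 (0b11010010)
Final: R0 = 210

210


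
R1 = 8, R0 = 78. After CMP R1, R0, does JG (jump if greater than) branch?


Trace:
  R1 = 8, R0 = 78
  CMP R1, R0  → compares 8 vs 78
  JG checks: is 8 greater than 78?
  8 < 78, so condition is false
Branch taken: No

No


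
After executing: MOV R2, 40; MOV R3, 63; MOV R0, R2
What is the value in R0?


Register state trace:
  MOV R2, 40  → R2 = 40
  MOV R3, 63  → R3 = 63
  MOV R0, R2  → R0 = 40
Final: R0 = 40

40


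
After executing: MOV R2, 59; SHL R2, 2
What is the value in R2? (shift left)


Register state trace:
  MOV R2, 59  → R2 = 59
  SHL R2, 2  → R2 = 59 << 2 = 59 * 2^2 = 236
Final: R2 = 236

236


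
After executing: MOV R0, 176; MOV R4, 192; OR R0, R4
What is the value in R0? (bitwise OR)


Register state trace:
  MOV R0, 176  → R0 = 176 (0b10110000)
  MOV R4, 192  → R4 = 192 (0b11000000)
  OR R0, R4   → R0 = 176 OR 192 = 240 (0b11110000)
Final: R0 = 240

240


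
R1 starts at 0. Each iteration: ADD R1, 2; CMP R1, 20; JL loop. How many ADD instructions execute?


Loop trace (R1 starts at 0, target 20, step 2):
  ADD #1: R1 = 0 + 2 = 2  → 2 < 20, loop
  ADD #2: R1 = 2 + 2 = 4  → 4 < 20, loop
  ADD #3: R1 = 4 + 2 = 6  → 6 < 20, loop
  ADD #4: R1 = 6 + 2 = 8  → 8 < 20, loop
  ADD #5: R1 = 8 + 2 = 10  → 10 < 20, loop
  ADD #6: R1 = 10 + 2 = 12  → 12 < 20, loop
  ADD #7: R1 = 12 + 2 = 14  → 14 < 20, loop
  ADD #8: R1 = 14 + 2 = 16  → 16 < 20, loop
  ADD #9: R1 = 16 + 2 = 18  → 18 < 20, loop
  ADD #10: R1 = 18 + 2 = 20  → 20 >= 20, exit
Total ADD instructions: 10

10


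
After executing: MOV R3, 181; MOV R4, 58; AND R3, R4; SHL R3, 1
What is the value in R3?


Register state trace:
  MOV R3, 181  → R3 = 181 (0b10110101)
  MOV R4, 58  → R4 = 58 (0b00111010)
  AND R3, R4  → R3 = 181 AND 58 = 48 (0b00110000)
  SHL R3, 1  → R3 = 48 << 1 = 96
Final: R3 = 96

96


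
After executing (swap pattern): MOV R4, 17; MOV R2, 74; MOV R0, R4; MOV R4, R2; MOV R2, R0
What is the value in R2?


Register state trace (swap pattern):
  MOV R4, 17  → R4 = 17
  MOV R2, 74  → R2 = 74
  MOV R0, R4  → R0 = 17  (save R4)
  MOV R4, R2  → R4 = 74  (R4 gets R2's value)
  MOV R2, R0  → R2 = 17  (R2 gets saved value)
Final: R2 = 17

17


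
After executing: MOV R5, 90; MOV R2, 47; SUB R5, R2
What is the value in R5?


Register state trace:
  MOV R5, 90  → R5 = 90
  MOV R2, 47  → R2 = 47
  SUB R5, R2  → R5 = 90 - 47 = 43
Final: R5 = 43

43


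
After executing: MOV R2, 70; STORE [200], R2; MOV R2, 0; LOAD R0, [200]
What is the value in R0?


Register and memory trace:
  MOV R2, 70  → R2 = 70
  STORE [200], R2  → mem[200] = 70
  MOV R2, 0  → R2 = 0
  LOAD R0, [200]  → R0 = mem[200] = 70
Final: R0 = 70

70


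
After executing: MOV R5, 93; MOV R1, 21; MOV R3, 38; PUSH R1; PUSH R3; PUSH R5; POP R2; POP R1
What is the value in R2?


Stack trace (top is rightmost):
  MOV R5, 93  → R5 = 93
  MOV R1, 21  → R1 = 21
  MOV R3, 38  → R3 = 38
  PUSH R1  → stack: [21]
  PUSH R3  → stack: [21, 38]
  PUSH R5  → stack: [21, 38, 93]
  POP R2  → R2 = 93, stack: [21, 38]
  POP R1  → R1 = 38, stack: [21]
Final: R2 = 93

93


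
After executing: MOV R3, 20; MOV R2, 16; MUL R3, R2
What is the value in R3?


Register state trace:
  MOV R3, 20  → R3 = 20
  MOV R2, 16  → R2 = 16
  MUL R3, R2  → R3 = 20 * 16 = 320
Final: R3 = 320

320


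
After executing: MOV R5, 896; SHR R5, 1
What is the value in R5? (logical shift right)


Register state trace:
  MOV R5, 896  → R5 = 896
  SHR R5, 1  → R5 = 896 >> 1 = 896 // 2^1 = 448
Final: R5 = 448

448


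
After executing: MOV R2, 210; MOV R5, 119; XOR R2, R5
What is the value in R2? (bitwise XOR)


Register state trace:
  MOV R2, 210  → R2 = 210 (0b11010010)
  MOV R5, 119  → R5 = 119 (0b01110111)
  XOR R2, R5  → R2 = 210 XOR 119 = 165 (0b10100101)
Final: R2 = 165

165


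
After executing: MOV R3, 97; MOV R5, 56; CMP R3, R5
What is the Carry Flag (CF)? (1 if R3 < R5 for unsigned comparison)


Register state trace:
  MOV R3, 97  → R3 = 97
  MOV R5, 56  → R5 = 56
  CMP R3, R5  → unsigned 97 - 56: no borrow
  97 >= 56, so CF = 0
CF = 0

0


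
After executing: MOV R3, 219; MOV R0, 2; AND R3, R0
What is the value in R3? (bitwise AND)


Register state trace:
  MOV R3, 219  → R3 = 219 (0b11011011)
  MOV R0, 2  → R0 = 2 (0b00000010)
  AND R3, R0  → R3 = 219 AND 2 = 2 (0b00000010)
Final: R3 = 2

2


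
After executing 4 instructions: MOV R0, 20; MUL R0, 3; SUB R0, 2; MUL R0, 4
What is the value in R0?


Register state trace:
  MOV R0, 20  → R0 = 20
  MUL R0, 3  → R0 = 20 * 3 = 60
  SUB R0, 2  → R0 = 60 - 2 = 58
  MUL R0, 4  → R0 = 58 * 4 = 232
Final: R0 = 232

232


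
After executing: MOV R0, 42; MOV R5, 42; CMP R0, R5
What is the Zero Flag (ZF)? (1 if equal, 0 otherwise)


Register state trace:
  MOV R0, 42  → R0 = 42
  MOV R5, 42  → R5 = 42
  CMP R0, R5  → computes 42 - 42 = 0
  Result is zero, so values are equal
ZF = 1

1


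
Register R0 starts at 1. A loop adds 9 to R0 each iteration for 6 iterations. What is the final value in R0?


Starting value: R0 = 1
  Iter 1: R0 = 1 + 9 = 10
  Iter 2: R0 = 10 + 9 = 19
  Iter 3: R0 = 19 + 9 = 28
  Iter 4: R0 = 28 + 9 = 37
  Iter 5: R0 = 37 + 9 = 46
  Iter 6: R0 = 46 + 9 = 55
Final: R0 = 55

55


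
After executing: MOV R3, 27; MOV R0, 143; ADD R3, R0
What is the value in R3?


Register state trace:
  MOV R3, 27  → R3 = 27
  MOV R0, 143  → R0 = 143
  ADD R3, R0  → R3 = 27 + 143 = 170
Final: R3 = 170

170


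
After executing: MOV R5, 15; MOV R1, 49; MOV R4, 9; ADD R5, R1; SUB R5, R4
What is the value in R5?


Register state trace:
  MOV R5, 15  → R5 = 15
  MOV R1, 49  → R1 = 49
  MOV R4, 9  → R4 = 9
  ADD R5, R1  → R5 = 15 + 49 = 64
  SUB R5, R4  → R5 = 64 - 9 = 55
Final: R5 = 55

55


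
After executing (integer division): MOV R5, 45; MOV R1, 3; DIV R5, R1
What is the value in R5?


Register state trace:
  MOV R5, 45  → R5 = 45
  MOV R1, 3  → R1 = 3
  DIV R5, R1  → R5 = 45 // 3 = 15
Final: R5 = 15

15


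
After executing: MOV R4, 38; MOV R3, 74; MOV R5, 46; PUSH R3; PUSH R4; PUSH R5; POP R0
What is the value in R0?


Stack trace (top is rightmost):
  MOV R4, 38  → R4 = 38
  MOV R3, 74  → R3 = 74
  MOV R5, 46  → R5 = 46
  PUSH R3  → stack: [74]
  PUSH R4  → stack: [74, 38]
  PUSH R5  → stack: [74, 38, 46]
  POP R0  → R0 = 46, stack: [74, 38]
Final: R0 = 46

46


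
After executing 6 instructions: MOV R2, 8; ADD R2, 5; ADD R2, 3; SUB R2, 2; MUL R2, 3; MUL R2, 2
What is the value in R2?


Register state trace:
  MOV R2, 8  → R2 = 8
  ADD R2, 5  → R2 = 8 + 5 = 13
  ADD R2, 3  → R2 = 13 + 3 = 16
  SUB R2, 2  → R2 = 16 - 2 = 14
  MUL R2, 3  → R2 = 14 * 3 = 42
  MUL R2, 2  → R2 = 42 * 2 = 84
Final: R2 = 84

84


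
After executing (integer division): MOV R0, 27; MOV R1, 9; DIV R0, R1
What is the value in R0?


Register state trace:
  MOV R0, 27  → R0 = 27
  MOV R1, 9  → R1 = 9
  DIV R0, R1  → R0 = 27 // 9 = 3
Final: R0 = 3

3


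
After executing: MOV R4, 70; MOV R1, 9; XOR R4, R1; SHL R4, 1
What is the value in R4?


Register state trace:
  MOV R4, 70  → R4 = 70 (0b01000110)
  MOV R1, 9  → R1 = 9 (0b00001001)
  XOR R4, R1  → R4 = 70 XOR 9 = 79 (0b01001111)
  SHL R4, 1  → R4 = 79 << 1 = 158
Final: R4 = 158

158


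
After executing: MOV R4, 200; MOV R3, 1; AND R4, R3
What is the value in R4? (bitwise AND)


Register state trace:
  MOV R4, 200  → R4 = 200 (0b11001000)
  MOV R3, 1  → R3 = 1 (0b00000001)
  AND R4, R3  → R4 = 200 AND 1 = 0 (0b00000000)
Final: R4 = 0

0


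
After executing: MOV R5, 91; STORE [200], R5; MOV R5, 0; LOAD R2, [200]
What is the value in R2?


Register and memory trace:
  MOV R5, 91  → R5 = 91
  STORE [200], R5  → mem[200] = 91
  MOV R5, 0  → R5 = 0
  LOAD R2, [200]  → R2 = mem[200] = 91
Final: R2 = 91

91


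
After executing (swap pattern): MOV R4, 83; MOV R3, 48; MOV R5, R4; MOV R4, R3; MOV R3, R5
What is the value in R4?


Register state trace (swap pattern):
  MOV R4, 83  → R4 = 83
  MOV R3, 48  → R3 = 48
  MOV R5, R4  → R5 = 83  (save R4)
  MOV R4, R3  → R4 = 48  (R4 gets R3's value)
  MOV R3, R5  → R3 = 83  (R3 gets saved value)
Final: R4 = 48

48


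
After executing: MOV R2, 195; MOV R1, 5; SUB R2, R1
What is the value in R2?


Register state trace:
  MOV R2, 195  → R2 = 195
  MOV R1, 5  → R1 = 5
  SUB R2, R1  → R2 = 195 - 5 = 190
Final: R2 = 190

190


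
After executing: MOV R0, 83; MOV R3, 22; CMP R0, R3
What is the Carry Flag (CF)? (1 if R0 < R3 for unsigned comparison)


Register state trace:
  MOV R0, 83  → R0 = 83
  MOV R3, 22  → R3 = 22
  CMP R0, R3  → unsigned 83 - 22: no borrow
  83 >= 22, so CF = 0
CF = 0

0


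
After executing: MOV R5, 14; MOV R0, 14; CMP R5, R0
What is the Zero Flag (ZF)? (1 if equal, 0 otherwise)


Register state trace:
  MOV R5, 14  → R5 = 14
  MOV R0, 14  → R0 = 14
  CMP R5, R0  → computes 14 - 14 = 0
  Result is zero, so values are equal
ZF = 1

1


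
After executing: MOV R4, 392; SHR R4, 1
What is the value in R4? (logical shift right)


Register state trace:
  MOV R4, 392  → R4 = 392
  SHR R4, 1  → R4 = 392 >> 1 = 392 // 2^1 = 196
Final: R4 = 196

196


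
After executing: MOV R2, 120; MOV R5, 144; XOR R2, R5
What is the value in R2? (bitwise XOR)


Register state trace:
  MOV R2, 120  → R2 = 120 (0b01111000)
  MOV R5, 144  → R5 = 144 (0b10010000)
  XOR R2, R5  → R2 = 120 XOR 144 = 232 (0b11101000)
Final: R2 = 232

232


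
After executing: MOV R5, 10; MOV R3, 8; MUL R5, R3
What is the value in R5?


Register state trace:
  MOV R5, 10  → R5 = 10
  MOV R3, 8  → R3 = 8
  MUL R5, R3  → R5 = 10 * 8 = 80
Final: R5 = 80

80


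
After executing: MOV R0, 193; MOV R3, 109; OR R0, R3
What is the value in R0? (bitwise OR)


Register state trace:
  MOV R0, 193  → R0 = 193 (0b11000001)
  MOV R3, 109  → R3 = 109 (0b01101101)
  OR R0, R3   → R0 = 193 OR 109 = 237 (0b11101101)
Final: R0 = 237

237


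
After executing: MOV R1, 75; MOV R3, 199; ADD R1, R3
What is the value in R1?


Register state trace:
  MOV R1, 75  → R1 = 75
  MOV R3, 199  → R3 = 199
  ADD R1, R3  → R1 = 75 + 199 = 274
Final: R1 = 274

274


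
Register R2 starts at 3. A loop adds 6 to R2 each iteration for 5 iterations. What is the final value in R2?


Starting value: R2 = 3
  Iter 1: R2 = 3 + 6 = 9
  Iter 2: R2 = 9 + 6 = 15
  Iter 3: R2 = 15 + 6 = 21
  Iter 4: R2 = 21 + 6 = 27
  Iter 5: R2 = 27 + 6 = 33
Final: R2 = 33

33


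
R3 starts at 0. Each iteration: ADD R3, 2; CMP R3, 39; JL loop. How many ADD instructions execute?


Loop trace (R3 starts at 0, target 39, step 2):
  ADD #1: R3 = 0 + 2 = 2  → 2 < 39, loop
  ADD #2: R3 = 2 + 2 = 4  → 4 < 39, loop
  ADD #3: R3 = 4 + 2 = 6  → 6 < 39, loop
  ADD #4: R3 = 6 + 2 = 8  → 8 < 39, loop
  ADD #5: R3 = 8 + 2 = 10  → 10 < 39, loop
  ADD #6: R3 = 10 + 2 = 12  → 12 < 39, loop
  ADD #7: R3 = 12 + 2 = 14  → 14 < 39, loop
  ADD #8: R3 = 14 + 2 = 16  → 16 < 39, loop
  ADD #9: R3 = 16 + 2 = 18  → 18 < 39, loop
  ADD #10: R3 = 18 + 2 = 20  → 20 < 39, loop
  ADD #11: R3 = 20 + 2 = 22  → 22 < 39, loop
  ADD #12: R3 = 22 + 2 = 24  → 24 < 39, loop
  ADD #13: R3 = 24 + 2 = 26  → 26 < 39, loop
  ADD #14: R3 = 26 + 2 = 28  → 28 < 39, loop
  ADD #15: R3 = 28 + 2 = 30  → 30 < 39, loop
  ADD #16: R3 = 30 + 2 = 32  → 32 < 39, loop
  ADD #17: R3 = 32 + 2 = 34  → 34 < 39, loop
  ADD #18: R3 = 34 + 2 = 36  → 36 < 39, loop
  ADD #19: R3 = 36 + 2 = 38  → 38 < 39, loop
  ADD #20: R3 = 38 + 2 = 40  → 40 >= 39, exit
Total ADD instructions: 20

20
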